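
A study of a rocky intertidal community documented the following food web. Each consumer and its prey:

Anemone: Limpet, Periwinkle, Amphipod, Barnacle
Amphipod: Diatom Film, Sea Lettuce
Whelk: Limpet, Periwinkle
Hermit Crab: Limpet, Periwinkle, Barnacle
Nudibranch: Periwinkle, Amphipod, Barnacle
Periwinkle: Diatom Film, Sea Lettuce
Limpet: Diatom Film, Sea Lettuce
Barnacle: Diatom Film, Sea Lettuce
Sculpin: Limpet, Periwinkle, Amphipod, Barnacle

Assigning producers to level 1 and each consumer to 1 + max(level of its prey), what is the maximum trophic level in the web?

3

Producers (level 1): Diatom Film, Sea Lettuce.
Diatom Film → Periwinkle → Nudibranch gives Nudibranch level 3.
No species has a prey at level 3, so no species reaches level 4.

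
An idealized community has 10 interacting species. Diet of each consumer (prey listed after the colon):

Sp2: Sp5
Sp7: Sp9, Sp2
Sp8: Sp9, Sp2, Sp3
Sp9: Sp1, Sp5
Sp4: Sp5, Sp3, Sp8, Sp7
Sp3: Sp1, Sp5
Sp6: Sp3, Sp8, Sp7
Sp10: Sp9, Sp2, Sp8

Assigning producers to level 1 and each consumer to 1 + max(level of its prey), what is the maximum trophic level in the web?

4

Producers (level 1): Sp1, Sp5.
Sp1 → Sp9 → Sp8 → Sp6 gives Sp6 level 4.
No species has a prey at level 4, so no species reaches level 5.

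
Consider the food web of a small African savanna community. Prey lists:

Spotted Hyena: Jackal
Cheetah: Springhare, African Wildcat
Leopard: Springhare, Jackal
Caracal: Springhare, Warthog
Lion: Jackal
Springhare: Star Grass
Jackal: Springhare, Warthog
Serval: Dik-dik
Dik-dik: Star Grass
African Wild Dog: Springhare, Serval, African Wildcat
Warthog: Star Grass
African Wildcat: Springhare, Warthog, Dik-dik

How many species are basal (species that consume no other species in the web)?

Basal species (no prey listed): Star Grass.
Count: 1.

1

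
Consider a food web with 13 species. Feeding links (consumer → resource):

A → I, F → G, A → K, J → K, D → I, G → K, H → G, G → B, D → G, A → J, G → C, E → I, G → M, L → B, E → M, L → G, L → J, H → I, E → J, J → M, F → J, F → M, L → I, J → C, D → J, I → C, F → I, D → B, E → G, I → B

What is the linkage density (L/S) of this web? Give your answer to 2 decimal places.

There are L = 30 links among S = 13 species.
L/S = 30/13 = 2.3077 ≈ 2.31.

L/S = 2.31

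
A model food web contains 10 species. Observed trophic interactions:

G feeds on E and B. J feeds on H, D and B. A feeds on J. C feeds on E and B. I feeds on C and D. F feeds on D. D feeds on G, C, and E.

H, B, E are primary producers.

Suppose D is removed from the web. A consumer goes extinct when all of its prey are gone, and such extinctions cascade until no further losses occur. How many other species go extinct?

Remove D.
Round 1: F (all prey gone) → extinct.
No further losses. Total secondary extinctions: 1.

1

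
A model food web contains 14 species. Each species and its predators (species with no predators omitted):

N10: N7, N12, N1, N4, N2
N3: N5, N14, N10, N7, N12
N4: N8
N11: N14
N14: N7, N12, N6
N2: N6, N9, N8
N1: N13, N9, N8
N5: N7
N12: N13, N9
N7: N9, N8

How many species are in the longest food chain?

4 species

One longest chain: N3 → N10 → N2 → N6.
It has 4 species and 3 links.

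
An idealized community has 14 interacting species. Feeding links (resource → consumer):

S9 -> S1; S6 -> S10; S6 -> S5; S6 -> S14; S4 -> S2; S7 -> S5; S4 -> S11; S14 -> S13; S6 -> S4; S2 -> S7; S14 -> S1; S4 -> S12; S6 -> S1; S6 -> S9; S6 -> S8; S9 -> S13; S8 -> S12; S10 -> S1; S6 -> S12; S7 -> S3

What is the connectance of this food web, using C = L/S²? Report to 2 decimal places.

The web has S = 14 species and L = 20 feeding links.
C = L / S² = 20 / 196 = 0.1020 ≈ 0.10.

C = 0.10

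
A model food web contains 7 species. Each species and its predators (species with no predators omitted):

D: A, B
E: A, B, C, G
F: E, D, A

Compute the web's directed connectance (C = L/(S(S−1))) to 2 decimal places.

C = 0.21

The web has S = 7 species and L = 9 feeding links.
C = L / (S(S−1)) = 9 / 42 = 0.2143 ≈ 0.21.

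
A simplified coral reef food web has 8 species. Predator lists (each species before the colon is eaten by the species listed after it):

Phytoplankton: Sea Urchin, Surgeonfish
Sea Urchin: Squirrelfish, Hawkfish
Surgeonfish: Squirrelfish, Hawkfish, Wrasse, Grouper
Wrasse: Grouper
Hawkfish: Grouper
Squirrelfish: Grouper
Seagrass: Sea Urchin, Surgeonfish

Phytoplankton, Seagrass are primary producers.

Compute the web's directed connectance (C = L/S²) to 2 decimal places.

The web has S = 8 species and L = 13 feeding links.
C = L / S² = 13 / 64 = 0.2031 ≈ 0.20.

C = 0.20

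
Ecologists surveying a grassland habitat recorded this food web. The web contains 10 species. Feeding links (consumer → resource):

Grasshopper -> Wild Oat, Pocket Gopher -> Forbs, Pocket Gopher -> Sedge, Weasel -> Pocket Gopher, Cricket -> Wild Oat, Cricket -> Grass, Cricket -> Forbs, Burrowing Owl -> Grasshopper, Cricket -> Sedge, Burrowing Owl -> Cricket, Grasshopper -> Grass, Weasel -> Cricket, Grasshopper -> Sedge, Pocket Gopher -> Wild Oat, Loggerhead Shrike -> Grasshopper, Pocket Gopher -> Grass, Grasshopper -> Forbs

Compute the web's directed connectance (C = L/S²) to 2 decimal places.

C = 0.17

The web has S = 10 species and L = 17 feeding links.
C = L / S² = 17 / 100 = 0.1700 ≈ 0.17.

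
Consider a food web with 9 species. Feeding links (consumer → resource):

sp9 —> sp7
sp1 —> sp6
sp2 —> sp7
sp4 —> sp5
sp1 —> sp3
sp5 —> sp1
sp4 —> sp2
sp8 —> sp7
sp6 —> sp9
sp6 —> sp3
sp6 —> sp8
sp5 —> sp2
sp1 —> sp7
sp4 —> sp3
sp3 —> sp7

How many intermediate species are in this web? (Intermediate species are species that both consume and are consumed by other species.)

Intermediate species (has both prey and predators): sp9, sp3, sp8, sp2, sp6, sp1, sp5.
Count: 7.

7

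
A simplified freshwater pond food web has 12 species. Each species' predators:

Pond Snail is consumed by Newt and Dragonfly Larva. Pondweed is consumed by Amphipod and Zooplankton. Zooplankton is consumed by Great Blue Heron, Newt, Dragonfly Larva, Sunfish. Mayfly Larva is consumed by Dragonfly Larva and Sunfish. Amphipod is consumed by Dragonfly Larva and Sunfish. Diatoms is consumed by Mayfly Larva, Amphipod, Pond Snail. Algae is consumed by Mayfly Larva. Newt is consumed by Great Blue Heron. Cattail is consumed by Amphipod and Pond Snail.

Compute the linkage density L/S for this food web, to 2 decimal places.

L/S = 1.58

There are L = 19 links among S = 12 species.
L/S = 19/12 = 1.5833 ≈ 1.58.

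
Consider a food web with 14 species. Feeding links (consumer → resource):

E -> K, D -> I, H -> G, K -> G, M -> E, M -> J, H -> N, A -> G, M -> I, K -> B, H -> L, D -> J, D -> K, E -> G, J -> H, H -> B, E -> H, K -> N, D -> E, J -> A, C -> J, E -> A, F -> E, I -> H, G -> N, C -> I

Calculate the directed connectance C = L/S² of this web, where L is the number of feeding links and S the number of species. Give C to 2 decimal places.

The web has S = 14 species and L = 26 feeding links.
C = L / S² = 26 / 196 = 0.1327 ≈ 0.13.

C = 0.13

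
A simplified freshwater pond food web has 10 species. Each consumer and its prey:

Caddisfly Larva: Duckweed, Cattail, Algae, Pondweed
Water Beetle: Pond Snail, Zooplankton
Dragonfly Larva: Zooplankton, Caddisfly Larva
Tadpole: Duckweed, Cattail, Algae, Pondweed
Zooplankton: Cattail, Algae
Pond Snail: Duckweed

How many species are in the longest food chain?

3 species

One longest chain: Duckweed → Pond Snail → Water Beetle.
It has 3 species and 2 links.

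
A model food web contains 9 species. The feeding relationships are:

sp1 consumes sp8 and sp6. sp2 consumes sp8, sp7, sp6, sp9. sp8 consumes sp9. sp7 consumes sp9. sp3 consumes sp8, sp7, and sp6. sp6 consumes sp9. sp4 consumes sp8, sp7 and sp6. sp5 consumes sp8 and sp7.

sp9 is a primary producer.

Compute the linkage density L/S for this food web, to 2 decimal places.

There are L = 17 links among S = 9 species.
L/S = 17/9 = 1.8889 ≈ 1.89.

L/S = 1.89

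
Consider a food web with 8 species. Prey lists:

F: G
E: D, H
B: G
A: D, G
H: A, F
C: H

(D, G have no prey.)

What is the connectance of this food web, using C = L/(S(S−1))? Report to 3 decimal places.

C = 0.161

The web has S = 8 species and L = 9 feeding links.
C = L / (S(S−1)) = 9 / 56 = 0.1607 ≈ 0.161.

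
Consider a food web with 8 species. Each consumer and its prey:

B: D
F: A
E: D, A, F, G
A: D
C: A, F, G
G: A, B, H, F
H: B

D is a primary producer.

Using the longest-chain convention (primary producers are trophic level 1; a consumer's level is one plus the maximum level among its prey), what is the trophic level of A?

D is a producer → level 1.
A eats D → level 2.

Trophic level 2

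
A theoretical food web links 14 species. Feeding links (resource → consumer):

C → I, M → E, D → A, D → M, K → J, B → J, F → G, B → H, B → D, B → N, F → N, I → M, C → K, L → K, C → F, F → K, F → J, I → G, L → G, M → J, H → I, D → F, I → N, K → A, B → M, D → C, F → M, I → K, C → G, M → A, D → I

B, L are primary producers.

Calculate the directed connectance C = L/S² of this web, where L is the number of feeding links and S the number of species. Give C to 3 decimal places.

C = 0.158

The web has S = 14 species and L = 31 feeding links.
C = L / S² = 31 / 196 = 0.1582 ≈ 0.158.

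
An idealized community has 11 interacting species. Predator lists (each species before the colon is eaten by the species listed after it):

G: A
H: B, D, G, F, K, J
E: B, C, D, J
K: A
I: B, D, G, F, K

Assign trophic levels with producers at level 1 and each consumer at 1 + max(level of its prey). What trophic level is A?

Trophic level 3

H is a producer → level 1.
K eats H (level 1); other prey at levels: I 1 → level 2.
A eats K (level 2); other prey at levels: G 2 → level 3.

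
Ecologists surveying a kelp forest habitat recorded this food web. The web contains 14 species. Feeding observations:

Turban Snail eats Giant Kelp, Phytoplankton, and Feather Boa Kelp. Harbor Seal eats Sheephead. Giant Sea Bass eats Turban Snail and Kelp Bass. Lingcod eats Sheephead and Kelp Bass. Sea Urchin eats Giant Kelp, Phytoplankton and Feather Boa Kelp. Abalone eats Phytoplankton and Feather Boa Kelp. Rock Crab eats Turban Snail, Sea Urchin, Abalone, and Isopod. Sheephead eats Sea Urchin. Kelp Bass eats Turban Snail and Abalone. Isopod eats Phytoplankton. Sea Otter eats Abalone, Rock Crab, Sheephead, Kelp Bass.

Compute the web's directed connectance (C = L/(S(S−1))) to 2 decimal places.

C = 0.14

The web has S = 14 species and L = 25 feeding links.
C = L / (S(S−1)) = 25 / 182 = 0.1374 ≈ 0.14.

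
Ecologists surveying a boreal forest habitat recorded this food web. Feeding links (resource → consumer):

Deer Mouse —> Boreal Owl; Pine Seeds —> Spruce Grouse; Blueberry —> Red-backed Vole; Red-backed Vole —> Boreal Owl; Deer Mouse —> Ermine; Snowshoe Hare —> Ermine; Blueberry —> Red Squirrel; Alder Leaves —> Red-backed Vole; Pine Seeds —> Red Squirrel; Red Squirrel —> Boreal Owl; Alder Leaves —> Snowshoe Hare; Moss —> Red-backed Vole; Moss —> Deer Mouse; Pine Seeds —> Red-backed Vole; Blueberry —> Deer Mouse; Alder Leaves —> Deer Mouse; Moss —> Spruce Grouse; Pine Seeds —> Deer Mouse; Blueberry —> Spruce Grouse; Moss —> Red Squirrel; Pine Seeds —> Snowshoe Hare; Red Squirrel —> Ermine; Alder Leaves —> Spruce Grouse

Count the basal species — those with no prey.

4

Basal species (no prey listed): Pine Seeds, Blueberry, Alder Leaves, Moss.
Count: 4.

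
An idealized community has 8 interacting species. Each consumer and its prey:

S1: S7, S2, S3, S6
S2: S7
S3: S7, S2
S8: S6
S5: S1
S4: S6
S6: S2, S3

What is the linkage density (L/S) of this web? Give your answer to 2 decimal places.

There are L = 12 links among S = 8 species.
L/S = 12/8 = 1.5000 ≈ 1.50.

L/S = 1.50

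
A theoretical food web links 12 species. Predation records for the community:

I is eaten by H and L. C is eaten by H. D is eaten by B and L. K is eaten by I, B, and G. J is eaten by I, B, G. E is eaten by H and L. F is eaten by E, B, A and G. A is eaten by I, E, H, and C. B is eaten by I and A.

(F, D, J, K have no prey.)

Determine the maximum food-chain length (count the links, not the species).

One longest chain: F → B → A → E → H.
It has 5 species and 4 links.

4 links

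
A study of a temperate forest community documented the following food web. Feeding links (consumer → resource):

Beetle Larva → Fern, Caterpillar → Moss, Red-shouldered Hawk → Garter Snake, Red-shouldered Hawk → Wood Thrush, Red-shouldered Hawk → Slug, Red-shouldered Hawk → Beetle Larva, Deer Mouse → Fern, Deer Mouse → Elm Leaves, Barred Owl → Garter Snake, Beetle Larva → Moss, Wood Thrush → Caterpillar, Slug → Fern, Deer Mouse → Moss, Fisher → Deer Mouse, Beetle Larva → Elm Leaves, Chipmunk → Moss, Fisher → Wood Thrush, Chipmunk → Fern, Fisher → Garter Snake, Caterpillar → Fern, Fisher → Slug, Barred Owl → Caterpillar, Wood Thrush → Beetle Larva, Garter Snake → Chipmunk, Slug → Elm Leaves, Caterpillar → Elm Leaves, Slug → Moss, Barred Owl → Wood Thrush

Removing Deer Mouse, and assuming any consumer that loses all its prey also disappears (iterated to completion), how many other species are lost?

0

Remove Deer Mouse.
Every predator of it retains at least one other prey: Fisher still has Slug, Wood Thrush, Garter Snake.
No consumer loses all prey, so no secondary extinctions occur.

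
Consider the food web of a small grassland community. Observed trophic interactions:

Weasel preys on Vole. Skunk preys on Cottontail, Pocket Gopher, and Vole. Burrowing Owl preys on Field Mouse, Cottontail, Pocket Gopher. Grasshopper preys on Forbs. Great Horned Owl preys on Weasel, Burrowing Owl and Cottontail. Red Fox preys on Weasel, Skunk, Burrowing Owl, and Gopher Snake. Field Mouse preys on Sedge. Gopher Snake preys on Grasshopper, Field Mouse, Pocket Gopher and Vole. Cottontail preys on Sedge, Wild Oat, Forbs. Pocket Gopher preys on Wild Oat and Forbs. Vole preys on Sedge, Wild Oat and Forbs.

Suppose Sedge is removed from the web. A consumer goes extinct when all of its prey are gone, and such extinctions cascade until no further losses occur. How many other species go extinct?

Remove Sedge.
Round 1: Field Mouse (all prey gone) → extinct.
No further losses. Total secondary extinctions: 1.

1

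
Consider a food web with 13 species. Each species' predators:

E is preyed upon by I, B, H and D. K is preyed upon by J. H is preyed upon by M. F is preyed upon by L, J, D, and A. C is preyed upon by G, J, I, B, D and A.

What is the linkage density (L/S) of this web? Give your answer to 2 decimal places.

L/S = 1.23

There are L = 16 links among S = 13 species.
L/S = 16/13 = 1.2308 ≈ 1.23.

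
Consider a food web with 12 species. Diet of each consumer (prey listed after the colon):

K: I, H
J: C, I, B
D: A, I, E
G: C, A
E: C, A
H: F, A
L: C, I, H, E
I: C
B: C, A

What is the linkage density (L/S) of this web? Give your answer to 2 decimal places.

There are L = 21 links among S = 12 species.
L/S = 21/12 = 1.7500 ≈ 1.75.

L/S = 1.75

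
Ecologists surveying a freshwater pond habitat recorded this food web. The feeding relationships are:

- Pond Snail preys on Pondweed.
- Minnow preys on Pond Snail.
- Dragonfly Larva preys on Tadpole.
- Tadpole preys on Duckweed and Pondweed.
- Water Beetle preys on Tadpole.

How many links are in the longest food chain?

One longest chain: Duckweed → Tadpole → Water Beetle.
It has 3 species and 2 links.

2 links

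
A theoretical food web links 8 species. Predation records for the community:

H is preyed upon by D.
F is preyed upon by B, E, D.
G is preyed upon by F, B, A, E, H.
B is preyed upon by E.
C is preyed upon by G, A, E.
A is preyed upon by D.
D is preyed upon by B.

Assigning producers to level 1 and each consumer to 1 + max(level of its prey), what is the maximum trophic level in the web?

Producers (level 1): C.
C → G → F → D → B → E gives E level 6.
No species has a prey at level 6, so no species reaches level 7.

6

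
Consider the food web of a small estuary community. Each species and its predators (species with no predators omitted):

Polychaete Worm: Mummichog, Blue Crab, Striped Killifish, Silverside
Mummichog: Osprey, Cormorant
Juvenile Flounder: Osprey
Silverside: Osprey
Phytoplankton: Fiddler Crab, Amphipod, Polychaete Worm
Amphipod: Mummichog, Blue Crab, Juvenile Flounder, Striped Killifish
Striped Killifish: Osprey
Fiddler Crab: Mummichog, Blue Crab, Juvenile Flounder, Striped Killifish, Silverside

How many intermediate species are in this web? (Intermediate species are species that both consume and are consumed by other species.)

7

Intermediate species (has both prey and predators): Fiddler Crab, Amphipod, Polychaete Worm, Mummichog, Juvenile Flounder, Striped Killifish, Silverside.
Count: 7.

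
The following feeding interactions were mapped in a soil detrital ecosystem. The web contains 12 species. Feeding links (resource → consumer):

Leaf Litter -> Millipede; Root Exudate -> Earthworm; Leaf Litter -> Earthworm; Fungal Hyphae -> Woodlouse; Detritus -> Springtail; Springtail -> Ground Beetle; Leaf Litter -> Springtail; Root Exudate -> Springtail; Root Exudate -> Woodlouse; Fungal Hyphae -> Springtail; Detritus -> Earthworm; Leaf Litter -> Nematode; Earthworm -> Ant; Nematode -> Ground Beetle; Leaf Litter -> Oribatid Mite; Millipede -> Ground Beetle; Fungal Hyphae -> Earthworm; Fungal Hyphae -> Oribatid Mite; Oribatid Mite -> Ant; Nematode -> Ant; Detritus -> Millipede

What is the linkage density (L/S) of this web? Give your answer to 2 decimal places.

L/S = 1.75

There are L = 21 links among S = 12 species.
L/S = 21/12 = 1.7500 ≈ 1.75.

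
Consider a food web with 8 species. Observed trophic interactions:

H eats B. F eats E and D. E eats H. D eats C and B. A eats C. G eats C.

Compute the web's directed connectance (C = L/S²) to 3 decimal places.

The web has S = 8 species and L = 8 feeding links.
C = L / S² = 8 / 64 = 0.1250 ≈ 0.125.

C = 0.125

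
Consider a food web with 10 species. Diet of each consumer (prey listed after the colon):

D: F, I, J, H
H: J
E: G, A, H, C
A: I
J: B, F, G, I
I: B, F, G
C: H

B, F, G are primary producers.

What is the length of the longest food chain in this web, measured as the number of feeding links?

5 links

One longest chain: B → I → J → H → C → E.
It has 6 species and 5 links.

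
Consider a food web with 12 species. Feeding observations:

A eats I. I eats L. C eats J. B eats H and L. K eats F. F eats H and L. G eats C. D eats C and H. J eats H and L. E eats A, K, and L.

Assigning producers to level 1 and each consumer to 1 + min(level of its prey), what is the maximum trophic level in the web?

Producers (level 1): L, H.
Following each consumer down to its lowest-level prey: L → J → C → G (levels 1 through 4).
All prey of G (C 3) are at level 3 or above, so G is at level 1 + 3 = 4.
Every consumer has at least one prey at level 3 or below, so none exceeds level 4.

4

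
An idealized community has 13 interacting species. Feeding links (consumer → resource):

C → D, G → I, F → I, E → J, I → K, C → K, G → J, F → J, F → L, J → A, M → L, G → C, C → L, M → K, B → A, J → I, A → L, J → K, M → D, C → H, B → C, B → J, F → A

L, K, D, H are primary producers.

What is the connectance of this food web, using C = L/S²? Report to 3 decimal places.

C = 0.136

The web has S = 13 species and L = 23 feeding links.
C = L / S² = 23 / 169 = 0.1361 ≈ 0.136.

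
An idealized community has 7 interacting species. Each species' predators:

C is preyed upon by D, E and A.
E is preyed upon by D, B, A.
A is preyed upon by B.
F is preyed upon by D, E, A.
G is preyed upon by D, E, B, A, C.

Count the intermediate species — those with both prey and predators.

3

Intermediate species (has both prey and predators): C, E, A.
Count: 3.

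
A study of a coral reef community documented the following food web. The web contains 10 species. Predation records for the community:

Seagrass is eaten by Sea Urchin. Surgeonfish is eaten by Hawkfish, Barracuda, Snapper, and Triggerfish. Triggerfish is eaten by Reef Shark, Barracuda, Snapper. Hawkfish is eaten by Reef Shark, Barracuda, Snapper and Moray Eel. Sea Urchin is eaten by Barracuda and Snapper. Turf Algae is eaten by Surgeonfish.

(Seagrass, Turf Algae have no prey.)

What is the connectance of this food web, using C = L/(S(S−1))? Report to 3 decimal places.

The web has S = 10 species and L = 15 feeding links.
C = L / (S(S−1)) = 15 / 90 = 0.1667 ≈ 0.167.

C = 0.167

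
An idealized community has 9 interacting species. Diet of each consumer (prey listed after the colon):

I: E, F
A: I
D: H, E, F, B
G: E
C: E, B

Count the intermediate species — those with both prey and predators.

1

Intermediate species (has both prey and predators): I.
Count: 1.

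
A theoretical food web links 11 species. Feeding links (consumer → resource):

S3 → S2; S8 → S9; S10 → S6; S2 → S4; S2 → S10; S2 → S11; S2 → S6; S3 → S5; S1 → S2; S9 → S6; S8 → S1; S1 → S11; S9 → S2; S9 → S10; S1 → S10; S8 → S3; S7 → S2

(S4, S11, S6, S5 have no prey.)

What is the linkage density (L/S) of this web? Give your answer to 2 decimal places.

L/S = 1.55

There are L = 17 links among S = 11 species.
L/S = 17/11 = 1.5455 ≈ 1.55.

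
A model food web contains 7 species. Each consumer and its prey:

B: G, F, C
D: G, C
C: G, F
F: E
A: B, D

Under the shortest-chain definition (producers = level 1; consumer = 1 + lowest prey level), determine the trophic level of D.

Trophic level 2

G is a producer → level 1.
D eats G → level 2.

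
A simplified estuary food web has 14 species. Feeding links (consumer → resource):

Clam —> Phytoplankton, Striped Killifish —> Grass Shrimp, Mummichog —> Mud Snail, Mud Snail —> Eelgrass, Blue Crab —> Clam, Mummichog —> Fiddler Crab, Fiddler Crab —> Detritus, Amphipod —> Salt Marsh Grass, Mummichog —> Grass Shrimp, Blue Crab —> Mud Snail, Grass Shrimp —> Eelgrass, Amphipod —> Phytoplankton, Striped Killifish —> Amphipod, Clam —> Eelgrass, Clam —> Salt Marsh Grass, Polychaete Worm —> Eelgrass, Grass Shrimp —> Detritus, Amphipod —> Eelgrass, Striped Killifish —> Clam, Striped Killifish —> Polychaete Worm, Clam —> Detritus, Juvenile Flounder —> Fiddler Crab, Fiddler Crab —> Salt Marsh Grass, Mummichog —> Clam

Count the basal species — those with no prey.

Basal species (no prey listed): Salt Marsh Grass, Eelgrass, Phytoplankton, Detritus.
Count: 4.

4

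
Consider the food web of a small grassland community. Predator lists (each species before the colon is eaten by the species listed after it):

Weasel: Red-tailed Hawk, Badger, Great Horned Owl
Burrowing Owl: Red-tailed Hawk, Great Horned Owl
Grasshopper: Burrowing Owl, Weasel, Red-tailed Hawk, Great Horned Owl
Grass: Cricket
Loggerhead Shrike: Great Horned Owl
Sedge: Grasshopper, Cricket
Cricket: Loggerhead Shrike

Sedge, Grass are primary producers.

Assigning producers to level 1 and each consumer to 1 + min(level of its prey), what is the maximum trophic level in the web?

4

Producers (level 1): Sedge, Grass.
Following each consumer down to its lowest-level prey: Sedge → Grasshopper → Weasel → Badger (levels 1 through 4).
All prey of Badger (Weasel 3) are at level 3 or above, so Badger is at level 1 + 3 = 4.
Every consumer has at least one prey at level 3 or below, so none exceeds level 4.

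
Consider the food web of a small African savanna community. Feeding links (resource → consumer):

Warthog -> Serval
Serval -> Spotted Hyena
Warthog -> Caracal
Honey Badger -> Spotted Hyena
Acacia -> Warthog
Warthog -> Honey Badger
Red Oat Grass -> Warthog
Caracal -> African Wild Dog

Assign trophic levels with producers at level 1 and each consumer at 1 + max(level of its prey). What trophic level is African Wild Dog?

Acacia is a producer → level 1.
Warthog eats Acacia (level 1); other prey at levels: Red Oat Grass 1 → level 2.
Caracal eats Warthog → level 3.
African Wild Dog eats Caracal → level 4.

Trophic level 4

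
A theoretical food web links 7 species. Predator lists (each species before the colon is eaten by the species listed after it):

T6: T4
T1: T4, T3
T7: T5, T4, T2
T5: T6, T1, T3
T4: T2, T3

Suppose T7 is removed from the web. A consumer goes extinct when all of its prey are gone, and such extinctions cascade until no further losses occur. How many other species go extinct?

Remove T7.
Round 1: T5 (all prey gone) → extinct.
Round 2: T6 (all prey gone), T1 (all prey gone) → extinct.
Round 3: T4 (all prey gone) → extinct.
Round 4: T2 (all prey gone), T3 (all prey gone) → extinct.
No further losses. Total secondary extinctions: 6.

6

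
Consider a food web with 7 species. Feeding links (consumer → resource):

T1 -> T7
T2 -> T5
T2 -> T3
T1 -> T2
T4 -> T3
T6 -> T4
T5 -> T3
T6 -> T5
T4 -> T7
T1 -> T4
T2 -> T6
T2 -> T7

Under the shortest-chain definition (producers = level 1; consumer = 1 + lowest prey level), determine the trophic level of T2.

Trophic level 2

T3 is a producer → level 1.
T2 eats T3 → level 2.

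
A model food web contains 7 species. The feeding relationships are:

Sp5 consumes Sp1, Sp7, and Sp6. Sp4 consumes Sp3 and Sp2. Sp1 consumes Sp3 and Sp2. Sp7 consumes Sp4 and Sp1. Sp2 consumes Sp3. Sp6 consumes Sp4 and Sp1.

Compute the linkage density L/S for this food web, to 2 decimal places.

L/S = 1.71

There are L = 12 links among S = 7 species.
L/S = 12/7 = 1.7143 ≈ 1.71.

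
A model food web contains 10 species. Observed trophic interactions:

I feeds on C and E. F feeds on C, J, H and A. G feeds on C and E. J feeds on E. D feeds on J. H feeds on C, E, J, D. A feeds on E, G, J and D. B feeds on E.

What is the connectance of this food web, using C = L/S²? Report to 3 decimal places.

C = 0.190

The web has S = 10 species and L = 19 feeding links.
C = L / S² = 19 / 100 = 0.1900 ≈ 0.190.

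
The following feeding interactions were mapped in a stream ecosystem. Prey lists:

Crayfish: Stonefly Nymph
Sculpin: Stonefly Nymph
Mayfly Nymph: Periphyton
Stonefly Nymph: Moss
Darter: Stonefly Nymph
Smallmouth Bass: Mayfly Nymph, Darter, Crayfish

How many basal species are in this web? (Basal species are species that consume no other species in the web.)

2

Basal species (no prey listed): Moss, Periphyton.
Count: 2.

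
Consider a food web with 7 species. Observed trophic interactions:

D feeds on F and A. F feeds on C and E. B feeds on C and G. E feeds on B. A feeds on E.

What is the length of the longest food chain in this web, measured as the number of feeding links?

One longest chain: C → B → E → A → D.
It has 5 species and 4 links.

4 links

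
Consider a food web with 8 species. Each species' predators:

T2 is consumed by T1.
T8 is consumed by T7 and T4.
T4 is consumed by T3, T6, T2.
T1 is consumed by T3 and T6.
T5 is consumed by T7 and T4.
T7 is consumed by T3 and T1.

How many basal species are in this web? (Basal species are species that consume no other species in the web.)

Basal species (no prey listed): T8, T5.
Count: 2.

2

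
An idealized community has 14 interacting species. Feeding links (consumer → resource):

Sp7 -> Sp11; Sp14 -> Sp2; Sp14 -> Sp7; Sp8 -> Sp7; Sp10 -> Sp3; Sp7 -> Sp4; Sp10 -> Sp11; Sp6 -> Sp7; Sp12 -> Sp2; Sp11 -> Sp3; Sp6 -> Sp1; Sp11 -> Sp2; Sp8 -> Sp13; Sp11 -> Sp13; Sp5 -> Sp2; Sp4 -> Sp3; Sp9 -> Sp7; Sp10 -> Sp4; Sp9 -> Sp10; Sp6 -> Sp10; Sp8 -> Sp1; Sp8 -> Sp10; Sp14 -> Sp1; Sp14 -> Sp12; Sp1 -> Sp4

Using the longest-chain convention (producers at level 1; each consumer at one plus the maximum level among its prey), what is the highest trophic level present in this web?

4

Producers (level 1): Sp13, Sp3, Sp2.
Sp13 → Sp11 → Sp10 → Sp6 gives Sp6 level 4.
No species has a prey at level 4, so no species reaches level 5.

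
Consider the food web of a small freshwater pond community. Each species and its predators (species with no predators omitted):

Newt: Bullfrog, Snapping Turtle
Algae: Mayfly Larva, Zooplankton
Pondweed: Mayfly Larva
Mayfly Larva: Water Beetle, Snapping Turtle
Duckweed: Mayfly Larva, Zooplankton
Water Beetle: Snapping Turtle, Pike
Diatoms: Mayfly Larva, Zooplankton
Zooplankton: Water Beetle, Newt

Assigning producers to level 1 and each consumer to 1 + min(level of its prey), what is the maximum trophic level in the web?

Producers (level 1): Duckweed, Pondweed, Algae, Diatoms.
Following each consumer down to its lowest-level prey: Duckweed → Zooplankton → Newt → Bullfrog (levels 1 through 4).
All prey of Bullfrog (Newt 3) are at level 3 or above, so Bullfrog is at level 1 + 3 = 4.
Every consumer has at least one prey at level 3 or below, so none exceeds level 4.

4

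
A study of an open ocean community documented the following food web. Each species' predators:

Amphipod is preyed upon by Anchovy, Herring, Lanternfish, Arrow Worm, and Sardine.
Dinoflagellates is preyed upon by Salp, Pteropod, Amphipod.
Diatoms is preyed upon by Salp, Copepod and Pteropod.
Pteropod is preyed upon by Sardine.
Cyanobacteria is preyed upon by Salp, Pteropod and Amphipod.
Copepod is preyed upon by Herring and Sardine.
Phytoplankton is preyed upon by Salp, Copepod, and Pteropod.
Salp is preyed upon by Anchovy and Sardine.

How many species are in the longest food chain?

One longest chain: Phytoplankton → Copepod → Sardine.
It has 3 species and 2 links.

3 species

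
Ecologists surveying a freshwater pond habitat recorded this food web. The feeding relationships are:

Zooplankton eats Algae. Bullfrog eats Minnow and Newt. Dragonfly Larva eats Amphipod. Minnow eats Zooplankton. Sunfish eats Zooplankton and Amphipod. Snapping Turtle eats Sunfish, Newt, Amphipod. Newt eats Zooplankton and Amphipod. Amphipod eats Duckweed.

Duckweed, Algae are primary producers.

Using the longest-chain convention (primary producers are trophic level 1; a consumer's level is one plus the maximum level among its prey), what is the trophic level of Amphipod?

Duckweed is a producer → level 1.
Amphipod eats Duckweed → level 2.

Trophic level 2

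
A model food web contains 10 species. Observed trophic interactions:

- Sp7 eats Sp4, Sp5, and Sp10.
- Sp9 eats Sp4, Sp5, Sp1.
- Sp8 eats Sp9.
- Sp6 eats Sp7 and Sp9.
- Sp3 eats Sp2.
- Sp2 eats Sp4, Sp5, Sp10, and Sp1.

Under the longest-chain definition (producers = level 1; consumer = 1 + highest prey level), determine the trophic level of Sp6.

Trophic level 3

Sp5 is a producer → level 1.
Sp9 eats Sp5 (level 1); other prey at levels: Sp1 1, Sp4 1 → level 2.
Sp6 eats Sp9 (level 2); other prey at levels: Sp7 2 → level 3.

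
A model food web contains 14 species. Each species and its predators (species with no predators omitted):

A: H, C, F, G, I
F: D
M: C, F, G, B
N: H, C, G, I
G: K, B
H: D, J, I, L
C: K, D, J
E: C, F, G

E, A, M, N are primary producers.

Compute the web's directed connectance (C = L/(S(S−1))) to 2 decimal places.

C = 0.14

The web has S = 14 species and L = 26 feeding links.
C = L / (S(S−1)) = 26 / 182 = 0.1429 ≈ 0.14.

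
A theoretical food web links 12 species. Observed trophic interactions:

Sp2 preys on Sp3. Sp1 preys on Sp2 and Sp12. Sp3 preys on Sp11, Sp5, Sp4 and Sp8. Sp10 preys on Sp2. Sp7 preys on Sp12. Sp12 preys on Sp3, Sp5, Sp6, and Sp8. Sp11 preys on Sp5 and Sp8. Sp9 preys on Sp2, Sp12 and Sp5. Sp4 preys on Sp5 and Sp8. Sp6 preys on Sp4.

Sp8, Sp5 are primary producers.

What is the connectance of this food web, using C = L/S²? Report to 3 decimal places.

C = 0.146

The web has S = 12 species and L = 21 feeding links.
C = L / S² = 21 / 144 = 0.1458 ≈ 0.146.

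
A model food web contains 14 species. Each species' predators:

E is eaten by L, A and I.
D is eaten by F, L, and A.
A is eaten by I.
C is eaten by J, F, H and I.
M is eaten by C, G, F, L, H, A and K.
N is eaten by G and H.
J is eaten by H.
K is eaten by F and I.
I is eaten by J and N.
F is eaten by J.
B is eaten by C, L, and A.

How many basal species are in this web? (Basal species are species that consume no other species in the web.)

Basal species (no prey listed): M, D, B, E.
Count: 4.

4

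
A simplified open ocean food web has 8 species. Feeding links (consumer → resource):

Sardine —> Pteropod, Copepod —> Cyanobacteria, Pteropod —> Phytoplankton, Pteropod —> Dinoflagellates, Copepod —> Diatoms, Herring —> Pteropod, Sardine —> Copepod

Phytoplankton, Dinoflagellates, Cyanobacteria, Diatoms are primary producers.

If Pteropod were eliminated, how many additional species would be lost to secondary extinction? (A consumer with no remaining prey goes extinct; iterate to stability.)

1

Remove Pteropod.
Round 1: Herring (all prey gone) → extinct.
No further losses. Total secondary extinctions: 1.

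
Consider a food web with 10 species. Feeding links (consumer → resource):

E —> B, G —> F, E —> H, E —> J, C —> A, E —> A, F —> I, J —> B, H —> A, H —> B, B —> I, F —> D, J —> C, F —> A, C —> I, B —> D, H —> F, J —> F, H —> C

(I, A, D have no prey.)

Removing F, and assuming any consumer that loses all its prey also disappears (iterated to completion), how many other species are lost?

Remove F.
Round 1: G (all prey gone) → extinct.
No further losses. Total secondary extinctions: 1.

1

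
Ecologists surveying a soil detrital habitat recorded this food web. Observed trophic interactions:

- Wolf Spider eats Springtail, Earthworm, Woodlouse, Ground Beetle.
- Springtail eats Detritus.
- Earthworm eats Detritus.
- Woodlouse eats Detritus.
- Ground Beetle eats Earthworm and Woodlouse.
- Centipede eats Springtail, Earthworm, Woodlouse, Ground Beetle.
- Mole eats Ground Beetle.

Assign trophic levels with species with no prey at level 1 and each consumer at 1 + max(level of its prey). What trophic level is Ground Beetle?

Detritus has no prey (basal) → level 1.
Woodlouse eats Detritus → level 2.
Ground Beetle eats Woodlouse (level 2); other prey at levels: Earthworm 2 → level 3.

Trophic level 3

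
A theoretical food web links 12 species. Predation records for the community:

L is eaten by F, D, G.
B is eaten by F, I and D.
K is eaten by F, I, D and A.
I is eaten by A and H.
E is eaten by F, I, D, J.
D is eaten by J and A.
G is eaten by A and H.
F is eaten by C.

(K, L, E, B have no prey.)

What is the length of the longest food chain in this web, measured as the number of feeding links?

One longest chain: K → F → C.
It has 3 species and 2 links.

2 links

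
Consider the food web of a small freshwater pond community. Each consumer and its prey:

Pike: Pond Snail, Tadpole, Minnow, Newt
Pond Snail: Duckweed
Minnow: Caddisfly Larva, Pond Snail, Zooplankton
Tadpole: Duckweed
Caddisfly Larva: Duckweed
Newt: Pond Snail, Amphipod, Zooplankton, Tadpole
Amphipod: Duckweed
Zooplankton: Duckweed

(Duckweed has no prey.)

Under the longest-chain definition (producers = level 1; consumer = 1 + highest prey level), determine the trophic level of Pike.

Duckweed is a producer → level 1.
Caddisfly Larva eats Duckweed → level 2.
Minnow eats Caddisfly Larva (level 2); other prey at levels: Pond Snail 2, Zooplankton 2 → level 3.
Pike eats Minnow (level 3); other prey at levels: Pond Snail 2, Tadpole 2, Newt 3 → level 4.

Trophic level 4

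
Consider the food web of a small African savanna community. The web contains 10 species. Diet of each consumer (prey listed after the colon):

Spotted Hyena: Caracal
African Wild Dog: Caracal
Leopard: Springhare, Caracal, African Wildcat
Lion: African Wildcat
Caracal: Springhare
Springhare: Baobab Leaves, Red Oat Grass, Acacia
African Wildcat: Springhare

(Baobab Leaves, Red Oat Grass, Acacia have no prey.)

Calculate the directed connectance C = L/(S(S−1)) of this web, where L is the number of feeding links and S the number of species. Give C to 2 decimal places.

C = 0.12

The web has S = 10 species and L = 11 feeding links.
C = L / (S(S−1)) = 11 / 90 = 0.1222 ≈ 0.12.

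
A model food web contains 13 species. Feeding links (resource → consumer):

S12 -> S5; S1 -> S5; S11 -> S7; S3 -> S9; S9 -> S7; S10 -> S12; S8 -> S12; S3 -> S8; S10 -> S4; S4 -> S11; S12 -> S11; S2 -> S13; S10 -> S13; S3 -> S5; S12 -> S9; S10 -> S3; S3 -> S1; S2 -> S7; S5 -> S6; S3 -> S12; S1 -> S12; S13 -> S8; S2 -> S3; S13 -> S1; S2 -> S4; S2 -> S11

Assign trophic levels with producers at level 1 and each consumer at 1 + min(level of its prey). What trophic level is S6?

S10 is a producer → level 1.
S3 eats S10 → level 2.
S5 eats S3 → level 3.
S6 eats S5 → level 4.
No prey of S6 is below level 3, so 4 is the minimum.

Trophic level 4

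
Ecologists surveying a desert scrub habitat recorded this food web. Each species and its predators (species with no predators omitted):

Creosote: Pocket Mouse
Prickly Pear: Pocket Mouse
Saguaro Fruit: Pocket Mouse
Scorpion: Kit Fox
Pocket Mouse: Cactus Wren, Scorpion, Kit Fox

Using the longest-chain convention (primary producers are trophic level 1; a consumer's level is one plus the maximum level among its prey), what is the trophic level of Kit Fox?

Prickly Pear is a producer → level 1.
Pocket Mouse eats Prickly Pear (level 1); other prey at levels: Saguaro Fruit 1, Creosote 1 → level 2.
Scorpion eats Pocket Mouse → level 3.
Kit Fox eats Scorpion (level 3); other prey at levels: Pocket Mouse 2 → level 4.

Trophic level 4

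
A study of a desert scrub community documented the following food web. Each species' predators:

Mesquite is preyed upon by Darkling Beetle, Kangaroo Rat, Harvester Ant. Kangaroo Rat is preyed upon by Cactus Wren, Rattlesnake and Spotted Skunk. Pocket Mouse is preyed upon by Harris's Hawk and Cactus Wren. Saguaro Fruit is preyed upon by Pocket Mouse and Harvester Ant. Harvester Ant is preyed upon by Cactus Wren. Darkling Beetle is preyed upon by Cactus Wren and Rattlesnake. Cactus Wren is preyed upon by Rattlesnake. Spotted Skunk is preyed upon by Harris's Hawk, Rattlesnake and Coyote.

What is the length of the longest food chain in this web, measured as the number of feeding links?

One longest chain: Mesquite → Darkling Beetle → Cactus Wren → Rattlesnake.
It has 4 species and 3 links.

3 links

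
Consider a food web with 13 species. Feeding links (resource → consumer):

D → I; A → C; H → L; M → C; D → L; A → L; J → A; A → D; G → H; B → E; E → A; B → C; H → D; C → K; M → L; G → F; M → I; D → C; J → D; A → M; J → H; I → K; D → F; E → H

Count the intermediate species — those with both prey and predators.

Intermediate species (has both prey and predators): E, H, A, D, M, I, C.
Count: 7.

7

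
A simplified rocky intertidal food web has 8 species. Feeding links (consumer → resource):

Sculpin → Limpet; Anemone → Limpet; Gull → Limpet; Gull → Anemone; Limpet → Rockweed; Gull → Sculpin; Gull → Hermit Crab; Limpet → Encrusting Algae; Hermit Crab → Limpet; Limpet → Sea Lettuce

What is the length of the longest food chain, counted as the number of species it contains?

4 species

One longest chain: Rockweed → Limpet → Sculpin → Gull.
It has 4 species and 3 links.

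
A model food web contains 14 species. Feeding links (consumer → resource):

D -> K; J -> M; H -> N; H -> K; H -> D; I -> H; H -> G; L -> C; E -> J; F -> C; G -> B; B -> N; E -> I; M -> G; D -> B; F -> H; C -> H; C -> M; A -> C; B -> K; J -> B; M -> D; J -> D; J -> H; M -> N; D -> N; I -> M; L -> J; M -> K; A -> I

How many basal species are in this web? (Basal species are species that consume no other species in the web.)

Basal species (no prey listed): K, N.
Count: 2.

2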